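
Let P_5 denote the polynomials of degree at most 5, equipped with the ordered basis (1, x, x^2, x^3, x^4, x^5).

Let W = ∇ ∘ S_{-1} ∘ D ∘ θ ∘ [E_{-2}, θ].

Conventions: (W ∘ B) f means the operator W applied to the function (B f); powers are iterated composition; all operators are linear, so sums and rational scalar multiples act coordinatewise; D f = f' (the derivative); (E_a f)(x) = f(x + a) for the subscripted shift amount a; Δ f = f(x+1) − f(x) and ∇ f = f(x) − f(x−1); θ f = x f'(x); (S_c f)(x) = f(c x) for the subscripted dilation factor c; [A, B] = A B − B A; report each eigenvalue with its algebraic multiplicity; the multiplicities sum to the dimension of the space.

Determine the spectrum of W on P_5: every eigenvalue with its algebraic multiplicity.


λ = 0 (multiplicity 6)

image of 1: 0
image of x: 0
image of x^2: 0
image of x^3: 24
image of x^4: -144x - 120
image of x^5: 480x^2 + 960x + 400
the matrix is upper triangular; its diagonal is (0, 0, 0, 0, 0, 0)
for a triangular matrix the eigenvalues are the diagonal entries, with algebraic multiplicity their repetition count


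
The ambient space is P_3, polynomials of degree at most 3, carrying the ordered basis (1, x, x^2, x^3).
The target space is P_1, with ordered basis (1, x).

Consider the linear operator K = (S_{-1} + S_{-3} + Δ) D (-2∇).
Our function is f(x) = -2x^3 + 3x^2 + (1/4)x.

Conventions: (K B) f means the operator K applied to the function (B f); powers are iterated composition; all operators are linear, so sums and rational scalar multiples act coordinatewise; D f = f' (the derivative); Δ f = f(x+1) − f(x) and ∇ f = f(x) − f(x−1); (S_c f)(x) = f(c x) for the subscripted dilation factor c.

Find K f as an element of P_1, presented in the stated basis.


g(x) = -96x - 24

∇ f = -6x^2 + 12x - 19/4
(-2∇) f = 12x^2 - 24x + 19/2
D (-2∇) f = 24x - 24
S_{-1} D (-2∇) f = -24x - 24
S_{-3} D (-2∇) f = -72x - 24
Δ D (-2∇) f = 24
(S_{-1} + S_{-3} + Δ) D (-2∇) f = -96x - 24


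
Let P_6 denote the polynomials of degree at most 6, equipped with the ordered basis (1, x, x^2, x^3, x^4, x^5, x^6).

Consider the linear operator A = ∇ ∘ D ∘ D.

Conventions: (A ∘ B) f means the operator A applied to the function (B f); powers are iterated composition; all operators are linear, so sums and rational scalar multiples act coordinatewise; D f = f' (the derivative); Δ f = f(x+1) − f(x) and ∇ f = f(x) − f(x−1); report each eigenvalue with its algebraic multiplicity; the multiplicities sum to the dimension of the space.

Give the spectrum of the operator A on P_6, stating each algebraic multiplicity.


λ = 0 (multiplicity 7)

image of 1: 0
image of x: 0
image of x^2: 0
image of x^3: 6
image of x^4: 24x - 12
image of x^5: 60x^2 - 60x + 20
image of x^6: 120x^3 - 180x^2 + 120x - 30
the matrix is upper triangular; its diagonal is (0, 0, 0, 0, 0, 0, 0)
for a triangular matrix the eigenvalues are the diagonal entries, with algebraic multiplicity their repetition count


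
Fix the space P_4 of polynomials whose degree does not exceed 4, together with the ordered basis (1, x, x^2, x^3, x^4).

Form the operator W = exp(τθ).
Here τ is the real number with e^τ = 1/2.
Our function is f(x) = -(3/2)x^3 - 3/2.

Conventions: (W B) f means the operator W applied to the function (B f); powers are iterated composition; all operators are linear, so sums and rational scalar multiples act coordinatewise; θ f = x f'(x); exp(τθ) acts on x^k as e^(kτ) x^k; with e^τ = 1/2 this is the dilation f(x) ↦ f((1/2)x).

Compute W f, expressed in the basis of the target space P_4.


g(x) = -(3/16)x^3 - 3/2

exp(τθ) x^k = e^(kτ) x^k; with e^τ = 1/2 this sends x^k to (1/2)^k x^k
x^3 ↦ 1/8 x^3
applying this coordinatewise to f: exp(τθ) f = -(3/16)x^3 - 3/2


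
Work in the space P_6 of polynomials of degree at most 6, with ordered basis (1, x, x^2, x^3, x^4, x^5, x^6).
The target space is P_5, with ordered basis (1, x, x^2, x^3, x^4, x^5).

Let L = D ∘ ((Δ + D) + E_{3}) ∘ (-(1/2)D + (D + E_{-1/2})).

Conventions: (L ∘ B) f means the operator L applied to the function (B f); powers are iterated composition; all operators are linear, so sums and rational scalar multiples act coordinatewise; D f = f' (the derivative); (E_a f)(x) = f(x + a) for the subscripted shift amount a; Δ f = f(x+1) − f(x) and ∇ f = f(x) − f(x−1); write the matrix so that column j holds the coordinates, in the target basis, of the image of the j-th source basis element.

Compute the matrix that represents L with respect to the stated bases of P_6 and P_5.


image of 1: 0
image of x: 1
image of x^2: 2x + 10
image of x^3: 3x^2 + 30x + 123/4
image of x^4: 4x^3 + 60x^2 + 123x + 253/2
image of x^5: 5x^4 + 100x^3 + (615/2)x^2 + (1265/2)x + 7565/16
image of x^6: 6x^5 + 150x^4 + 615x^3 + (3795/2)x^2 + (22695/8)x + 29091/16
each image's coordinates form column j of the matrix

the matrix is [[0, 1, 10, 123/4, 253/2, 7565/16, 29091/16]; [0, 0, 2, 30, 123, 1265/2, 22695/8]; [0, 0, 0, 3, 60, 615/2, 3795/2]; [0, 0, 0, 0, 4, 100, 615]; [0, 0, 0, 0, 0, 5, 150]; [0, 0, 0, 0, 0, 0, 6]] (rows listed top to bottom)


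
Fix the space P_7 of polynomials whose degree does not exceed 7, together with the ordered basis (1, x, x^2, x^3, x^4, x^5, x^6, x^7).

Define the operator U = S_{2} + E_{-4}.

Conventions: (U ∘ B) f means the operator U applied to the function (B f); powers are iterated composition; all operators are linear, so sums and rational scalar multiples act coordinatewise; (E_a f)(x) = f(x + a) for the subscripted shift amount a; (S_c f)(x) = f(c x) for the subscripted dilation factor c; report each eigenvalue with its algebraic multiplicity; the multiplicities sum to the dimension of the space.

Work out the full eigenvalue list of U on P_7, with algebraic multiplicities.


image of 1: 2
image of x: 3x - 4
image of x^2: 5x^2 - 8x + 16
image of x^3: 9x^3 - 12x^2 + 48x - 64
image of x^4: 17x^4 - 16x^3 + 96x^2 - 256x + 256
image of x^5: 33x^5 - 20x^4 + 160x^3 - 640x^2 + 1280x - 1024
image of x^6: 65x^6 - 24x^5 + 240x^4 - 1280x^3 + 3840x^2 - 6144x + 4096
image of x^7: 129x^7 - 28x^6 + 336x^5 - 2240x^4 + 8960x^3 - 21504x^2 + 28672x - 16384
the matrix is upper triangular; its diagonal is (2, 3, 5, 9, 17, 33, 65, 129)
for a triangular matrix the eigenvalues are the diagonal entries, with algebraic multiplicity their repetition count

λ = 2 (multiplicity 1), λ = 3 (multiplicity 1), λ = 5 (multiplicity 1), λ = 9 (multiplicity 1), λ = 17 (multiplicity 1), λ = 33 (multiplicity 1), λ = 65 (multiplicity 1), λ = 129 (multiplicity 1)


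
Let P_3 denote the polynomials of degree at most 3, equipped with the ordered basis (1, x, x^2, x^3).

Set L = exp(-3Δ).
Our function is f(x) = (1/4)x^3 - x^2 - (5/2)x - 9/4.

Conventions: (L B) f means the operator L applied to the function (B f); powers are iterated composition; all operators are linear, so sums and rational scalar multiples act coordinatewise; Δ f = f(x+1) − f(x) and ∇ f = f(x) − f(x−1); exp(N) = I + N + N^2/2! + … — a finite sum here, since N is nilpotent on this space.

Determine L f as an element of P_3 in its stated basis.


the result is g(x) = (1/4)x^3 - (13/4)x^2 + 8x - 3/2

order-1 term: -(9/4)x^2 + (15/4)x + 39/4
order-2 term: (27/4)x - 9/4
order-3 term: -27/4
the series for exp(-3Δ) f terminates at order 3
exp(-3Δ) f = (1/4)x^3 - (13/4)x^2 + 8x - 3/2


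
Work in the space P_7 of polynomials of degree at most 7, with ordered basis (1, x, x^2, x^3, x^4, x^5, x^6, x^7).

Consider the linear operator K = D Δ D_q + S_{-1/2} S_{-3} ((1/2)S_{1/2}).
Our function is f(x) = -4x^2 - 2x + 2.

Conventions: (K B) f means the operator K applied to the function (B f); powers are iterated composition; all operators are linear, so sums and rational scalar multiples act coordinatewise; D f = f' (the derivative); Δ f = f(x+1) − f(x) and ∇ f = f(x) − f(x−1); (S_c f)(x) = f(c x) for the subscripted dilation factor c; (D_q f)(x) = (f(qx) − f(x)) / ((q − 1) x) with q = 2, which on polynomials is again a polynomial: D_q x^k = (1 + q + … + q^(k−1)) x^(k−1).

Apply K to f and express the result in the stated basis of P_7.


D_q f = -12x - 2
Δ D_q f = -12
D Δ D_q f = 0
S_{1/2} f = -x^2 - x + 2
((1/2)S_{1/2}) f = -(1/2)x^2 - (1/2)x + 1
S_{-3} ((1/2)S_{1/2}) f = -(9/2)x^2 + (3/2)x + 1
S_{-1/2} S_{-3} ((1/2)S_{1/2}) f = -(9/8)x^2 - (3/4)x + 1
(D Δ D_q + S_{-1/2} S_{-3} ((1/2)S_{1/2})) f = -(9/8)x^2 - (3/4)x + 1

the image equals g(x) = -(9/8)x^2 - (3/4)x + 1


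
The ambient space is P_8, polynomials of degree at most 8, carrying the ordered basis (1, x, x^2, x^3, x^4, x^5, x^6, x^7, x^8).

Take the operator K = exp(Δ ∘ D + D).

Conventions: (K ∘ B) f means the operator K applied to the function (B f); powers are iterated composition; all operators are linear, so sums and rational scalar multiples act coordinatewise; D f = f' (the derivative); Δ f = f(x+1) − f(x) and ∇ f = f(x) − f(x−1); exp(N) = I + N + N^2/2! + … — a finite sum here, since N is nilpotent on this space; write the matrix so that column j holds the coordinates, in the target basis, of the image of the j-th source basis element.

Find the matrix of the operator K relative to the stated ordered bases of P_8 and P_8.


image of 1: 1
image of x: x + 1
image of x^2: x^2 + 2x + 3
image of x^3: x^3 + 3x^2 + 9x + 10
image of x^4: x^4 + 4x^3 + 18x^2 + 40x + 41
image of x^5: x^5 + 5x^4 + 30x^3 + 100x^2 + 205x + 196
image of x^6: x^6 + 6x^5 + 45x^4 + 200x^3 + 615x^2 + 1176x + 1057
image of x^7: x^7 + 7x^6 + 63x^5 + 350x^4 + 1435x^3 + 4116x^2 + 7399x + 6322
image of x^8: x^8 + 8x^7 + 84x^6 + 560x^5 + 2870x^4 + 10976x^3 + 29596x^2 + 50576x + 41393
each image's coordinates form column j of the matrix

the matrix is [[1, 1, 3, 10, 41, 196, 1057, 6322, 41393]; [0, 1, 2, 9, 40, 205, 1176, 7399, 50576]; [0, 0, 1, 3, 18, 100, 615, 4116, 29596]; [0, 0, 0, 1, 4, 30, 200, 1435, 10976]; [0, 0, 0, 0, 1, 5, 45, 350, 2870]; [0, 0, 0, 0, 0, 1, 6, 63, 560]; [0, 0, 0, 0, 0, 0, 1, 7, 84]; [0, 0, 0, 0, 0, 0, 0, 1, 8]; [0, 0, 0, 0, 0, 0, 0, 0, 1]] (rows listed top to bottom)


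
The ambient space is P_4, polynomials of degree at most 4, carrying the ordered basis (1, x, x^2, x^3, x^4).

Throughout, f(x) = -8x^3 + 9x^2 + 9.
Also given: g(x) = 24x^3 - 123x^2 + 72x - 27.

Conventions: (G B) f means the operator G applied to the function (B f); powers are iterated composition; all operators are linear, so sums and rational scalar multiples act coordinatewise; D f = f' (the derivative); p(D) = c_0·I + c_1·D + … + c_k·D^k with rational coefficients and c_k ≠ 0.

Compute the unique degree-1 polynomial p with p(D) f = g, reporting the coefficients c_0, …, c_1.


p(D) = -3·I + 4·D, i.e. c_0 = -3, c_1 = 4

D^0 f = -8x^3 + 9x^2 + 9
D^1 f = -24x^2 + 18x
matching coefficients of g against c_0 f + c_1 Df + … from the top degree down determines the c_i
solution: c_0 = -3, c_1 = 4


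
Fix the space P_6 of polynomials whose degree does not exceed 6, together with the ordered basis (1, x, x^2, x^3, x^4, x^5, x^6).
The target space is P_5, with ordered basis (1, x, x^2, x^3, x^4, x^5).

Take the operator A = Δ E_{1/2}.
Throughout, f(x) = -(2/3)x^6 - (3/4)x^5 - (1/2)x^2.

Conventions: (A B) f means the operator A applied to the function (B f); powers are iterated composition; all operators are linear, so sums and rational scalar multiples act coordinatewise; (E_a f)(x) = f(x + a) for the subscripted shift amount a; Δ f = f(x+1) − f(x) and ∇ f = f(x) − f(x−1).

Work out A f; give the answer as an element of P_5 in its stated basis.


E_{1/2} f = -(2/3)x^6 - (11/4)x^5 - (35/8)x^4 - (85/24)x^3 - (33/16)x^2 - (55/64)x - 61/384
Δ E_{1/2} f = -4x^5 - (95/4)x^4 - (175/3)x^3 - (595/8)x^2 - 50x - 2737/192

g(x) = -4x^5 - (95/4)x^4 - (175/3)x^3 - (595/8)x^2 - 50x - 2737/192


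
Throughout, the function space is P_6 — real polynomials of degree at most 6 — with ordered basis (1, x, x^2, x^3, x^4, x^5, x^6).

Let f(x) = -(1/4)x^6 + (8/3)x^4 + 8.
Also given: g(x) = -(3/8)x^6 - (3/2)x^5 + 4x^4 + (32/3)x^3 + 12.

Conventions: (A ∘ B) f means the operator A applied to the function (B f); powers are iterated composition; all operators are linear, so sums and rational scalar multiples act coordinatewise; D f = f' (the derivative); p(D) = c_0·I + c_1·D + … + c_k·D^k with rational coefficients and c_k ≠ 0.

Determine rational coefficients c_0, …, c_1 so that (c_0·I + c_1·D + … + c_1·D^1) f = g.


D^0 f = -(1/4)x^6 + (8/3)x^4 + 8
D^1 f = -(3/2)x^5 + (32/3)x^3
matching coefficients of g against c_0 f + c_1 Df + … from the top degree down determines the c_i
solution: c_0 = 3/2, c_1 = 1

c_0 = 3/2, c_1 = 1


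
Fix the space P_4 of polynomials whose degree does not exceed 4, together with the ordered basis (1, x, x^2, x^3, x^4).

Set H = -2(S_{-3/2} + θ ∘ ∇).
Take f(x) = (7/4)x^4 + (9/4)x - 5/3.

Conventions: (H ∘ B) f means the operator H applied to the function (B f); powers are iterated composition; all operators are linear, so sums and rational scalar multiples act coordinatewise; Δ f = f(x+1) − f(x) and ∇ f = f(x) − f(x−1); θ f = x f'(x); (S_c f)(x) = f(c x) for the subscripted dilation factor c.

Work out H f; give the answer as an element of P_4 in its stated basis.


g(x) = -(567/32)x^4 - 42x^3 + 42x^2 - (29/4)x + 10/3

S_{-3/2} f = (567/64)x^4 - (27/8)x - 5/3
∇ f = 7x^3 - (21/2)x^2 + 7x + 1/2
θ ∇ f = 21x^3 - 21x^2 + 7x
(S_{-3/2} + θ ∘ ∇) f = (567/64)x^4 + 21x^3 - 21x^2 + (29/8)x - 5/3
(-2(S_{-3/2} + θ ∘ ∇)) f = -(567/32)x^4 - 42x^3 + 42x^2 - (29/4)x + 10/3


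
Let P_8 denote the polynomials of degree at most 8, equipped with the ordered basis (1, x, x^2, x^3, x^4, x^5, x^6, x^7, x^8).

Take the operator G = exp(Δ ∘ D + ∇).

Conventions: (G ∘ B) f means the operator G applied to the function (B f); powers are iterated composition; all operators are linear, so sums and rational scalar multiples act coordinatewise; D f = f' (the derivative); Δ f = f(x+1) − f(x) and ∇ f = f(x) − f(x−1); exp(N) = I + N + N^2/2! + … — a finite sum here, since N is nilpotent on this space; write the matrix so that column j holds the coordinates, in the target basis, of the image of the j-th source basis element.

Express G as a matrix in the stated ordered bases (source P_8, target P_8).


image of 1: 1
image of x: x + 1
image of x^2: x^2 + 2x + 2
image of x^3: x^3 + 3x^2 + 6x + 8
image of x^4: x^4 + 4x^3 + 12x^2 + 32x + 29
image of x^5: x^5 + 5x^4 + 20x^3 + 80x^2 + 145x + 127
image of x^6: x^6 + 6x^5 + 30x^4 + 160x^3 + 435x^2 + 762x + 687
image of x^7: x^7 + 7x^6 + 42x^5 + 280x^4 + 1015x^3 + 2667x^2 + 4809x + 3887
image of x^8: x^8 + 8x^7 + 56x^6 + 448x^5 + 2030x^4 + 7112x^3 + 19236x^2 + 31096x + 24362
each image's coordinates form column j of the matrix

the matrix is [[1, 1, 2, 8, 29, 127, 687, 3887, 24362]; [0, 1, 2, 6, 32, 145, 762, 4809, 31096]; [0, 0, 1, 3, 12, 80, 435, 2667, 19236]; [0, 0, 0, 1, 4, 20, 160, 1015, 7112]; [0, 0, 0, 0, 1, 5, 30, 280, 2030]; [0, 0, 0, 0, 0, 1, 6, 42, 448]; [0, 0, 0, 0, 0, 0, 1, 7, 56]; [0, 0, 0, 0, 0, 0, 0, 1, 8]; [0, 0, 0, 0, 0, 0, 0, 0, 1]] (rows listed top to bottom)


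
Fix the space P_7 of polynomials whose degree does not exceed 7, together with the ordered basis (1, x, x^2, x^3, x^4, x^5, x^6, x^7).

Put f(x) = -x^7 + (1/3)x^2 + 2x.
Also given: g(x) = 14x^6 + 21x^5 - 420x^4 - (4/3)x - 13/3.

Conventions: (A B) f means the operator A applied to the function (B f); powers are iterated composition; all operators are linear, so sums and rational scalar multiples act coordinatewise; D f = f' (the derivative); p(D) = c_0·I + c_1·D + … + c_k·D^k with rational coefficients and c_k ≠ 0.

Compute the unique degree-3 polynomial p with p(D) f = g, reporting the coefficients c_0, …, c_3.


D^0 f = -x^7 + (1/3)x^2 + 2x
D^1 f = -7x^6 + (2/3)x + 2
D^2 f = -42x^5 + 2/3
D^3 f = -210x^4
matching coefficients of g against c_0 f + c_1 Df + … from the top degree down determines the c_i
solution: c_0 = 0, c_1 = -2, c_2 = -1/2, c_3 = 2

p(D) = -2·D − (1/2)·D^2 + 2·D^3, i.e. c_0 = 0, c_1 = -2, c_2 = -1/2, c_3 = 2


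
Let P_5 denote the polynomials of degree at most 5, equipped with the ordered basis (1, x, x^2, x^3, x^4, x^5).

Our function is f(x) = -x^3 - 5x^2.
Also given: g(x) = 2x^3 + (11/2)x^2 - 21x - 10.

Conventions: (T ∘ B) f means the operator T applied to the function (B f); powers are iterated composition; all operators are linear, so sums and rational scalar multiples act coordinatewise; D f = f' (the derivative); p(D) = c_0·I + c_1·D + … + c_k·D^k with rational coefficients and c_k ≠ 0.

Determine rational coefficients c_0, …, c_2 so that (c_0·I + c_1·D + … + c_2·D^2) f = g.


D^0 f = -x^3 - 5x^2
D^1 f = -3x^2 - 10x
D^2 f = -6x - 10
matching coefficients of g against c_0 f + c_1 Df + … from the top degree down determines the c_i
solution: c_0 = -2, c_1 = 3/2, c_2 = 1

c_0 = -2, c_1 = 3/2, c_2 = 1


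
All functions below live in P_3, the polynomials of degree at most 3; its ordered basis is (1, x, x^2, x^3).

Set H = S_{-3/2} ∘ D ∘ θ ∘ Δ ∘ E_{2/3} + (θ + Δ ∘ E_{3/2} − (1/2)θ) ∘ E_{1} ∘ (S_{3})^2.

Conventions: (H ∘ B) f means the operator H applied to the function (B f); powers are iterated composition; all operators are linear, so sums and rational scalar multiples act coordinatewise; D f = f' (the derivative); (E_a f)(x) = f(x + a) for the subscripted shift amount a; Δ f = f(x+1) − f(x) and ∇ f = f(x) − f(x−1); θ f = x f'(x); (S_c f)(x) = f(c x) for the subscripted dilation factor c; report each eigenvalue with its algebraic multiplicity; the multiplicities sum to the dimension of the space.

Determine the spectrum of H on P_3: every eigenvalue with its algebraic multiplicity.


image of 1: 0
image of x: (9/2)x + 9
image of x^2: 81x^2 + 243x + 488
image of x^3: (2187/2)x^3 + 4374x^2 + (28395/2)x + 79489/4
the matrix is upper triangular; its diagonal is (0, 9/2, 81, 2187/2)
for a triangular matrix the eigenvalues are the diagonal entries, with algebraic multiplicity their repetition count

λ = 0 (multiplicity 1), λ = 9/2 (multiplicity 1), λ = 81 (multiplicity 1), λ = 2187/2 (multiplicity 1)


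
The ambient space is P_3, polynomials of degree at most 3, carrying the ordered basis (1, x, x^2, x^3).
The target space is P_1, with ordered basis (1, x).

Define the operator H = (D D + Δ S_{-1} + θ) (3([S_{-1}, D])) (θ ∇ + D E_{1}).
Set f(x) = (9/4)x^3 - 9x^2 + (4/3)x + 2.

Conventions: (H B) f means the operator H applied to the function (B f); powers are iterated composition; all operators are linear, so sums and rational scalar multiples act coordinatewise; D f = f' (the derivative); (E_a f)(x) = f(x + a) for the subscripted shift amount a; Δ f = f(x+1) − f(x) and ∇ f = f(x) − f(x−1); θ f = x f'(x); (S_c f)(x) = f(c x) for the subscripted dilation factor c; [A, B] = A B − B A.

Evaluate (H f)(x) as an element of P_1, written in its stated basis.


∇ f = (27/4)x^2 - (99/4)x + 151/12
θ ∇ f = (27/2)x^2 - (99/4)x
E_{1} f = (9/4)x^3 - (9/4)x^2 - (119/12)x - 41/12
D E_{1} f = (27/4)x^2 - (9/2)x - 119/12
(θ ∇ + D E_{1}) f = (81/4)x^2 - (117/4)x - 119/12
D (θ ∇ + D E_{1}) f = (81/2)x - 117/4
S_{-1} D (θ ∇ + D E_{1}) f = -(81/2)x - 117/4
S_{-1} (θ ∇ + D E_{1}) f = (81/4)x^2 + (117/4)x - 119/12
D S_{-1} (θ ∇ + D E_{1}) f = (81/2)x + 117/4
[S_{-1}, D] (θ ∇ + D E_{1}) f = -81x - 117/2
(3([S_{-1}, D])) (θ ∇ + D E_{1}) f = -243x - 351/2
D (3([S_{-1}, D])) (θ ∇ + D E_{1}) f = -243
D D (3([S_{-1}, D])) (θ ∇ + D E_{1}) f = 0
S_{-1} (3([S_{-1}, D])) (θ ∇ + D E_{1}) f = 243x - 351/2
Δ S_{-1} (3([S_{-1}, D])) (θ ∇ + D E_{1}) f = 243
θ (3([S_{-1}, D])) (θ ∇ + D E_{1}) f = -243x
(D D + Δ S_{-1} + θ) (3([S_{-1}, D])) (θ ∇ + D E_{1}) f = -243x + 243

g(x) = -243x + 243


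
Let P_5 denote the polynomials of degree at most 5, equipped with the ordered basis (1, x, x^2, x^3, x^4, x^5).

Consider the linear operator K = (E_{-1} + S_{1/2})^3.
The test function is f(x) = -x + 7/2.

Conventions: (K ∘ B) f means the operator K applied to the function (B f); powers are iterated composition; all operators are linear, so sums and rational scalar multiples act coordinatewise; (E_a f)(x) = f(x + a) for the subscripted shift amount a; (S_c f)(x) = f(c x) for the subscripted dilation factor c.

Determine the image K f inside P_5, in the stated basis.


g(x) = -(27/8)x + 149/4

E_{-1} f = -x + 9/2
S_{1/2} f = -(1/2)x + 7/2
(E_{-1} + S_{1/2}) f = -(3/2)x + 8
E_{-1} (E_{-1} + S_{1/2}) f = -(3/2)x + 19/2
S_{1/2} (E_{-1} + S_{1/2}) f = -(3/4)x + 8
(E_{-1} + S_{1/2}) (E_{-1} + S_{1/2}) f = -(9/4)x + 35/2
E_{-1} (E_{-1} + S_{1/2}) (E_{-1} + S_{1/2}) f = -(9/4)x + 79/4
S_{1/2} (E_{-1} + S_{1/2}) (E_{-1} + S_{1/2}) f = -(9/8)x + 35/2
(E_{-1} + S_{1/2}) (E_{-1} + S_{1/2}) (E_{-1} + S_{1/2}) f = -(27/8)x + 149/4


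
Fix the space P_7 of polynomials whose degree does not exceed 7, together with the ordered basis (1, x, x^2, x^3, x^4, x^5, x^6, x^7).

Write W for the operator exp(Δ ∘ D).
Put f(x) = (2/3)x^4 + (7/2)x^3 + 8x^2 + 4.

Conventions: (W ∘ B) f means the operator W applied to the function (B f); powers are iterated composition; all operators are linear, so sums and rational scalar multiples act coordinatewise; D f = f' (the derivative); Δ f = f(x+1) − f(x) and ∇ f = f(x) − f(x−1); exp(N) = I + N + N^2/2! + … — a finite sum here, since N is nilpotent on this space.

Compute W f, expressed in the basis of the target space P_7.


order-1 term: 8x^2 + 29x + 175/6
order-2 term: 8
the series for exp(Δ ∘ D) f terminates at order 2
exp(Δ ∘ D) f = (2/3)x^4 + (7/2)x^3 + 16x^2 + 29x + 247/6

the result is g(x) = (2/3)x^4 + (7/2)x^3 + 16x^2 + 29x + 247/6


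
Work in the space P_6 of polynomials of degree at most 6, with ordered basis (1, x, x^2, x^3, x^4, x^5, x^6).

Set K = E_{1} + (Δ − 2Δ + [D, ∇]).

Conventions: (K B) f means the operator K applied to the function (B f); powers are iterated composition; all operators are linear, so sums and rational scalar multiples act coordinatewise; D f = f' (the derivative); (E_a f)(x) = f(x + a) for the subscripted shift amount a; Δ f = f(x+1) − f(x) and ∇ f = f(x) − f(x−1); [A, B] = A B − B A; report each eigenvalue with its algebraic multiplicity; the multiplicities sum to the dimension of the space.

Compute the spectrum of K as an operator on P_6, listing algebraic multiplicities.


image of 1: 1
image of x: x
image of x^2: x^2
image of x^3: x^3
image of x^4: x^4
image of x^5: x^5
image of x^6: x^6
the matrix is upper triangular; its diagonal is (1, 1, 1, 1, 1, 1, 1)
for a triangular matrix the eigenvalues are the diagonal entries, with algebraic multiplicity their repetition count

λ = 1 (multiplicity 7)


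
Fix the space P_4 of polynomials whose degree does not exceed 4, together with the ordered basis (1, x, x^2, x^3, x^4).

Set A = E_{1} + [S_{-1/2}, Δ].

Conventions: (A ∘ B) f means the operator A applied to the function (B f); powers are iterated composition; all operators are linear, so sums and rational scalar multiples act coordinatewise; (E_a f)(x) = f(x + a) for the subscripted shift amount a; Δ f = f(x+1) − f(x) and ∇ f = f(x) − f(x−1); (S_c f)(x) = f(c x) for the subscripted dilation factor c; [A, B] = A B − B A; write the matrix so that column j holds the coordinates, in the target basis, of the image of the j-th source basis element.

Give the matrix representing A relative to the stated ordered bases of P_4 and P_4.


the matrix is [[1, 5/2, 7/4, 17/8, 31/16]; [0, 1, 1/2, 15/8, 7/4]; [0, 0, 1, 33/8, 57/8]; [0, 0, 0, 1, 13/4]; [0, 0, 0, 0, 1]] (rows listed top to bottom)

image of 1: 1
image of x: x + 5/2
image of x^2: x^2 + (1/2)x + 7/4
image of x^3: x^3 + (33/8)x^2 + (15/8)x + 17/8
image of x^4: x^4 + (13/4)x^3 + (57/8)x^2 + (7/4)x + 31/16
each image's coordinates form column j of the matrix


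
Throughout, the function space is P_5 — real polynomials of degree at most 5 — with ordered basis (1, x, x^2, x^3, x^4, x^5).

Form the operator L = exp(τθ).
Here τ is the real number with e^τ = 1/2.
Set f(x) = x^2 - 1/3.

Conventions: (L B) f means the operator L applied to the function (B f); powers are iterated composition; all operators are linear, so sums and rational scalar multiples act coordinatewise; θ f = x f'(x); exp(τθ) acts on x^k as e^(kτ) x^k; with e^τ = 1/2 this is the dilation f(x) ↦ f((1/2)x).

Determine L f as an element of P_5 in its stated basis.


g(x) = (1/4)x^2 - 1/3

exp(τθ) x^k = e^(kτ) x^k; with e^τ = 1/2 this sends x^k to (1/2)^k x^k
x^2 ↦ 1/4 x^2
applying this coordinatewise to f: exp(τθ) f = (1/4)x^2 - 1/3


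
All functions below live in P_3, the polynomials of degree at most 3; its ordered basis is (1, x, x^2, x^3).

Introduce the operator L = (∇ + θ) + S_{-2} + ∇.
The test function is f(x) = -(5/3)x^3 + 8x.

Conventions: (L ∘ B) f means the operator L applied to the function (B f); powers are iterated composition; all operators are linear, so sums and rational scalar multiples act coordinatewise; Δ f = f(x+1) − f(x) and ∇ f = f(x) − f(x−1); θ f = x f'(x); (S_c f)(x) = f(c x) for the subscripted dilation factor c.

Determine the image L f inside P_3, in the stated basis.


∇ f = -5x^2 + 5x + 19/3
θ f = -5x^3 + 8x
(∇ + θ) f = -5x^3 - 5x^2 + 13x + 19/3
S_{-2} f = (40/3)x^3 - 16x
∇ f = -5x^2 + 5x + 19/3
((∇ + θ) + S_{-2} + ∇) f = (25/3)x^3 - 10x^2 + 2x + 38/3

g(x) = (25/3)x^3 - 10x^2 + 2x + 38/3


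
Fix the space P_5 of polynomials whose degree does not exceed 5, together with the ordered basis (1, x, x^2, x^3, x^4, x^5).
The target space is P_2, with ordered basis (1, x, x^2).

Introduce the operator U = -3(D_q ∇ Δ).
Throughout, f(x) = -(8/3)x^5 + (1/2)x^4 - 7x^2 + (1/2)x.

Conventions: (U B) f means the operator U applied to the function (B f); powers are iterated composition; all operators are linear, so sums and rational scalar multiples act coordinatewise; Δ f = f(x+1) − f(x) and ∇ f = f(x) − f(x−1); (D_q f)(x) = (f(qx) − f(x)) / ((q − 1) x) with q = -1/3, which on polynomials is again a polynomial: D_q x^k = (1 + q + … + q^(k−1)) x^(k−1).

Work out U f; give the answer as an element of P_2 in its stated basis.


the result is g(x) = (1120/9)x^2 - 12x + 80

Δ f = -(40/3)x^4 - (74/3)x^3 - (71/3)x^2 - (76/3)x - 26/3
∇ Δ f = -(160/3)x^3 + 6x^2 - (80/3)x - 13
D_q ∇ Δ f = -(1120/27)x^2 + 4x - 80/3
(-3(D_q ∇ Δ)) f = (1120/9)x^2 - 12x + 80


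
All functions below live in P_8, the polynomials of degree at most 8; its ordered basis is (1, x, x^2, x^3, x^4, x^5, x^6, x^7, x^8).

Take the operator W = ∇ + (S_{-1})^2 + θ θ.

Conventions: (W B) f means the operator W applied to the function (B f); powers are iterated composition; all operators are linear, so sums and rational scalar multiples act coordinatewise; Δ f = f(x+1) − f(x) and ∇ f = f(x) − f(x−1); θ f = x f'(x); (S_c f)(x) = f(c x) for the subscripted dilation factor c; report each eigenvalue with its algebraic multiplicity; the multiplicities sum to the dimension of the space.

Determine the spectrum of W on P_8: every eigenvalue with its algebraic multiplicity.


λ = 1 (multiplicity 1), λ = 2 (multiplicity 1), λ = 5 (multiplicity 1), λ = 10 (multiplicity 1), λ = 17 (multiplicity 1), λ = 26 (multiplicity 1), λ = 37 (multiplicity 1), λ = 50 (multiplicity 1), λ = 65 (multiplicity 1)

image of 1: 1
image of x: 2x + 1
image of x^2: 5x^2 + 2x - 1
image of x^3: 10x^3 + 3x^2 - 3x + 1
image of x^4: 17x^4 + 4x^3 - 6x^2 + 4x - 1
image of x^5: 26x^5 + 5x^4 - 10x^3 + 10x^2 - 5x + 1
image of x^6: 37x^6 + 6x^5 - 15x^4 + 20x^3 - 15x^2 + 6x - 1
image of x^7: 50x^7 + 7x^6 - 21x^5 + 35x^4 - 35x^3 + 21x^2 - 7x + 1
image of x^8: 65x^8 + 8x^7 - 28x^6 + 56x^5 - 70x^4 + 56x^3 - 28x^2 + 8x - 1
the matrix is upper triangular; its diagonal is (1, 2, 5, 10, 17, 26, 37, 50, 65)
for a triangular matrix the eigenvalues are the diagonal entries, with algebraic multiplicity their repetition count


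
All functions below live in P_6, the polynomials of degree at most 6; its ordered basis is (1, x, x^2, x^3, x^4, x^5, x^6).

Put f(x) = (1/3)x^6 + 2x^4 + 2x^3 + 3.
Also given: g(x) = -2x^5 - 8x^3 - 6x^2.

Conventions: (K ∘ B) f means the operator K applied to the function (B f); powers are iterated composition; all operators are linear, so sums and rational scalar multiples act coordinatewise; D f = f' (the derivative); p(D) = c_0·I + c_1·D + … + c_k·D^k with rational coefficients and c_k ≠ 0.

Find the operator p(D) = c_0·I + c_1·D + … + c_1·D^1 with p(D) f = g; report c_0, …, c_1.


c_0 = 0, c_1 = -1

D^0 f = (1/3)x^6 + 2x^4 + 2x^3 + 3
D^1 f = 2x^5 + 8x^3 + 6x^2
matching coefficients of g against c_0 f + c_1 Df + … from the top degree down determines the c_i
solution: c_0 = 0, c_1 = -1


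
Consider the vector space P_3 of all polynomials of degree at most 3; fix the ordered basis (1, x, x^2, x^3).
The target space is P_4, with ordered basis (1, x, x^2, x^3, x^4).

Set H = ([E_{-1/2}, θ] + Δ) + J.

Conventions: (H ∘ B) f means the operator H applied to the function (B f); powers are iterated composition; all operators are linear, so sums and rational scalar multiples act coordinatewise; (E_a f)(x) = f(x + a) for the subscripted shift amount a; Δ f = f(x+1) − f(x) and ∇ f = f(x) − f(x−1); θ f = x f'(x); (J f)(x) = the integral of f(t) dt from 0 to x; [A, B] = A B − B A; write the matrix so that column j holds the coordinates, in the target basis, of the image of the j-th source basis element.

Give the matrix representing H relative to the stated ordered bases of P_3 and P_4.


the matrix is [[0, 1/2, 3/2, 5/8]; [1, 0, 1, 9/2]; [0, 1/2, 0, 3/2]; [0, 0, 1/3, 0]; [0, 0, 0, 1/4]] (rows listed top to bottom)

image of 1: x
image of x: (1/2)x^2 + 1/2
image of x^2: (1/3)x^3 + x + 3/2
image of x^3: (1/4)x^4 + (3/2)x^2 + (9/2)x + 5/8
each image's coordinates form column j of the matrix


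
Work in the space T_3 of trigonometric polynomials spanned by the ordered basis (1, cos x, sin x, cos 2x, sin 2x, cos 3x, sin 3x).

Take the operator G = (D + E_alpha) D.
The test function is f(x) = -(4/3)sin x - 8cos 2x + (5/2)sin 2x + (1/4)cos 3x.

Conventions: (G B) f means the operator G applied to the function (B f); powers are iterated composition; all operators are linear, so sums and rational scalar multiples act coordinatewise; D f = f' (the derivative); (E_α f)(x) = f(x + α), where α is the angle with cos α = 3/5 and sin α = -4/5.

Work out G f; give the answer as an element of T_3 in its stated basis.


D f = -(4/3)cos x + 5cos 2x + 16sin 2x - (3/4)sin 3x
D D f = (4/3)sin x + 32cos 2x - 10sin 2x - (9/4)cos 3x
E_alpha D f = -(4/5)cos x - (16/15)sin x - (419/25)cos 2x + (8/25)sin 2x + (33/125)cos 3x + (351/500)sin 3x
(D + E_alpha) D f = -(4/5)cos x + (4/15)sin x + (381/25)cos 2x - (242/25)sin 2x - (993/500)cos 3x + (351/500)sin 3x

g(x) = -(4/5)cos x + (4/15)sin x + (381/25)cos 2x - (242/25)sin 2x - (993/500)cos 3x + (351/500)sin 3x


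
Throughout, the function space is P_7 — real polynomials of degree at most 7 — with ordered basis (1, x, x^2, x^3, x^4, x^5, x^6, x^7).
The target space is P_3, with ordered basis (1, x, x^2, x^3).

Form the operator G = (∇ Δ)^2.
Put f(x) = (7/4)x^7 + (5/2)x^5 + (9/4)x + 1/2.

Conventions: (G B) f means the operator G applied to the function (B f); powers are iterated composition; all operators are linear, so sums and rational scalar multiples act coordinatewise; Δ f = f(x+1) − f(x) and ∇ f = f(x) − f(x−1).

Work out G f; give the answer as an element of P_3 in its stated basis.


Δ f = (49/4)x^6 + (147/4)x^5 + (295/4)x^4 + (345/4)x^3 + (247/4)x^2 + (99/4)x + 13/2
∇ Δ f = (147/2)x^5 + (345/2)x^3 + (99/2)x
Δ (∇ Δ) f = (735/2)x^4 + 735x^3 + (2505/2)x^2 + 885x + 591/2
∇ Δ (∇ Δ) f = 1470x^3 + 1770x

g(x) = 1470x^3 + 1770x


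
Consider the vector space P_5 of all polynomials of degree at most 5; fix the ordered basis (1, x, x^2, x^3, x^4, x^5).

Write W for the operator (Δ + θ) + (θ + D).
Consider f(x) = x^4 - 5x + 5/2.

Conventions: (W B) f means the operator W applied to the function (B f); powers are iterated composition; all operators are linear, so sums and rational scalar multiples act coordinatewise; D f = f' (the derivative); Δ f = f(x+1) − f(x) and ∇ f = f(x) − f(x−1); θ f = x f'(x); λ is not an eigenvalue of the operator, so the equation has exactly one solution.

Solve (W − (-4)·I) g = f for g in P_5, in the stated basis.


the image equals g(x) = (1/12)x^4 - (1/15)x^3 - (1/80)x^2 - (61/72)x + 3017/2880

write g with unknown coordinates in the stated basis and equate coefficients in (W − (-4)·I) g = f
solving from the highest basis element down gives g = (1/12)x^4 - (1/15)x^3 - (1/80)x^2 - (61/72)x + 3017/2880
check: W g = (2/3)x^4 + (4/15)x^3 + (1/20)x^2 - (29/18)x - 1217/720
so W g − (-4)·g = x^4 - 5x + 5/2 = f ✓


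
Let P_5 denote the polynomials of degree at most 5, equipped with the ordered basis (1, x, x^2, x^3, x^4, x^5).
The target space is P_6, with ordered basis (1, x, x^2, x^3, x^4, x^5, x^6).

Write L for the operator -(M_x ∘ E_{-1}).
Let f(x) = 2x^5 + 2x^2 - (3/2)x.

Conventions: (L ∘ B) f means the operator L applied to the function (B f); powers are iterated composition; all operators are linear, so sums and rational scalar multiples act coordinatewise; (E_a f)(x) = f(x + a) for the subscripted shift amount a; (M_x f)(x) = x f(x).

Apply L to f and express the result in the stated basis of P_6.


E_{-1} f = 2x^5 - 10x^4 + 20x^3 - 18x^2 + (9/2)x + 3/2
M_x E_{-1} f = 2x^6 - 10x^5 + 20x^4 - 18x^3 + (9/2)x^2 + (3/2)x
(-(M_x ∘ E_{-1})) f = -2x^6 + 10x^5 - 20x^4 + 18x^3 - (9/2)x^2 - (3/2)x

g(x) = -2x^6 + 10x^5 - 20x^4 + 18x^3 - (9/2)x^2 - (3/2)x


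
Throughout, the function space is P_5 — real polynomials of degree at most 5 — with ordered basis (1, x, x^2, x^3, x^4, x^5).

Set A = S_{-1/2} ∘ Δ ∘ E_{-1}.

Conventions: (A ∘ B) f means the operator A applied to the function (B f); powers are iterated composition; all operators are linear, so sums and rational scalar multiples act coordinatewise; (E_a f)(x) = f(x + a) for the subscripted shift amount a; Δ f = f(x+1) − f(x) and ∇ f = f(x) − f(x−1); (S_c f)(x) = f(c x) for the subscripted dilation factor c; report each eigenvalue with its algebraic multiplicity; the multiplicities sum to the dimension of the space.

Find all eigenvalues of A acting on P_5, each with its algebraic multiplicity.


λ = 0 (multiplicity 6)

image of 1: 0
image of x: 1
image of x^2: -x - 1
image of x^3: (3/4)x^2 + (3/2)x + 1
image of x^4: -(1/2)x^3 - (3/2)x^2 - 2x - 1
image of x^5: (5/16)x^4 + (5/4)x^3 + (5/2)x^2 + (5/2)x + 1
the matrix is upper triangular; its diagonal is (0, 0, 0, 0, 0, 0)
for a triangular matrix the eigenvalues are the diagonal entries, with algebraic multiplicity their repetition count


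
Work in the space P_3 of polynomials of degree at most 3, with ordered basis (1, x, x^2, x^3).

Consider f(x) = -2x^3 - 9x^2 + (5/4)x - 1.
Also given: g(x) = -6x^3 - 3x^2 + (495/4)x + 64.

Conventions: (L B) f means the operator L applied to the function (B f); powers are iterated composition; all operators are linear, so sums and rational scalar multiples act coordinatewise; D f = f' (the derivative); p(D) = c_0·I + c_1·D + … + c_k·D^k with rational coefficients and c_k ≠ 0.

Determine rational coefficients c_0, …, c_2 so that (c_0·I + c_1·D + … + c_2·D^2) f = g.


p(D) = 3·I − 4·D − 4·D^2, i.e. c_0 = 3, c_1 = -4, c_2 = -4

D^0 f = -2x^3 - 9x^2 + (5/4)x - 1
D^1 f = -6x^2 - 18x + 5/4
D^2 f = -12x - 18
matching coefficients of g against c_0 f + c_1 Df + … from the top degree down determines the c_i
solution: c_0 = 3, c_1 = -4, c_2 = -4


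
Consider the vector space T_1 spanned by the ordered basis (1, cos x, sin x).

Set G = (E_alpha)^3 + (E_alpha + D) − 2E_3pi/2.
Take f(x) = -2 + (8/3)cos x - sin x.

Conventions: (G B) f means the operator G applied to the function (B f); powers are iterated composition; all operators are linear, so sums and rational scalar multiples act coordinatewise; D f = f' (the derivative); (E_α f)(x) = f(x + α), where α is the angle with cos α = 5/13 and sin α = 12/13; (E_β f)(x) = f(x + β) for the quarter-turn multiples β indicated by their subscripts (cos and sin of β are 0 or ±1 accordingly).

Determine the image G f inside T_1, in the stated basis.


E_alpha f = -2 + (4/39)cos x - (37/13)sin x
E_alpha E_alpha f = -2 - (1312/507)cos x - (201/169)sin x
E_alpha E_alpha E_alpha f = -2 - (13796/6591)cos x + (4243/2197)sin x
E_alpha f = -2 + (4/39)cos x - (37/13)sin x
D f = -cos x - (8/3)sin x
(E_alpha + D) f = -2 - (35/39)cos x - (215/39)sin x
E_3pi/2 f = -2 + cos x + (8/3)sin x
(-2E_3pi/2) f = 4 - 2cos x - (16/3)sin x
((E_alpha)^3 + (E_alpha + D) − 2E_3pi/2) f = -(32893/6591)cos x - (19586/2197)sin x

the image equals g(x) = -(32893/6591)cos x - (19586/2197)sin x


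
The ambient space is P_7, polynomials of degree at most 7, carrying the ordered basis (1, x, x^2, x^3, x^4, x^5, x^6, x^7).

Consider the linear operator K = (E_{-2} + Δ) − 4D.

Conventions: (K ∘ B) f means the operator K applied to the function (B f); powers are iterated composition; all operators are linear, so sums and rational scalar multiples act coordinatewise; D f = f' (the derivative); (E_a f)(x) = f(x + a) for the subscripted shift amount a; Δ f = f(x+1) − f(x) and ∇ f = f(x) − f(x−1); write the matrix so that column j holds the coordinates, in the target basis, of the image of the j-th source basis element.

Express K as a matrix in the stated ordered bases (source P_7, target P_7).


image of 1: 1
image of x: x - 5
image of x^2: x^2 - 10x + 5
image of x^3: x^3 - 15x^2 + 15x - 7
image of x^4: x^4 - 20x^3 + 30x^2 - 28x + 17
image of x^5: x^5 - 25x^4 + 50x^3 - 70x^2 + 85x - 31
image of x^6: x^6 - 30x^5 + 75x^4 - 140x^3 + 255x^2 - 186x + 65
image of x^7: x^7 - 35x^6 + 105x^5 - 245x^4 + 595x^3 - 651x^2 + 455x - 127
each image's coordinates form column j of the matrix

the matrix is [[1, -5, 5, -7, 17, -31, 65, -127]; [0, 1, -10, 15, -28, 85, -186, 455]; [0, 0, 1, -15, 30, -70, 255, -651]; [0, 0, 0, 1, -20, 50, -140, 595]; [0, 0, 0, 0, 1, -25, 75, -245]; [0, 0, 0, 0, 0, 1, -30, 105]; [0, 0, 0, 0, 0, 0, 1, -35]; [0, 0, 0, 0, 0, 0, 0, 1]] (rows listed top to bottom)


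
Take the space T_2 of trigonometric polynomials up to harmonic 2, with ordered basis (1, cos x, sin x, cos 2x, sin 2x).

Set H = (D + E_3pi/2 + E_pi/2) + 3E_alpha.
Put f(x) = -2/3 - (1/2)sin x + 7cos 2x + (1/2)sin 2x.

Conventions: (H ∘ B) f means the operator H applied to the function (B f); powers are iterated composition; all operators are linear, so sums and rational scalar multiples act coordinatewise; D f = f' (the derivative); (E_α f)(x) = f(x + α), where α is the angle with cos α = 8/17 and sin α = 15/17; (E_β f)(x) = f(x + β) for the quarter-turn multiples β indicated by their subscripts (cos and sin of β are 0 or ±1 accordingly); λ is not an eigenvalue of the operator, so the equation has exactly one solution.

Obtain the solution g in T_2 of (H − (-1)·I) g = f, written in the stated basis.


the image equals g(x) = -1/9 + (31/325)cos x - (41/650)sin x - (6053/7892)cos 2x + (2175/1973)sin 2x

write g with unknown coordinates in the stated basis and equate coefficients in (H − (-1)·I) g = f
solving from the highest basis element down gives g = -1/9 + (31/325)cos x - (41/650)sin x - (6053/7892)cos 2x + (2175/1973)sin 2x
check: H g = -5/9 - (31/325)cos x - (142/325)sin x + (61297/7892)cos 2x - (2377/3946)sin 2x
so H g − (-1)·g = -2/3 - (1/2)sin x + 7cos 2x + (1/2)sin 2x = f ✓


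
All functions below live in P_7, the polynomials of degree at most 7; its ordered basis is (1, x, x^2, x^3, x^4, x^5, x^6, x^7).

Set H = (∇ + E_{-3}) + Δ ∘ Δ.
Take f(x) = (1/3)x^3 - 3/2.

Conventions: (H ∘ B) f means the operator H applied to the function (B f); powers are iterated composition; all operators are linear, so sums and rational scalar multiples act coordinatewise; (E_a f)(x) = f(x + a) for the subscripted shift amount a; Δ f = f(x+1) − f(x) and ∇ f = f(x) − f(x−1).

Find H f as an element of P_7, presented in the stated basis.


g(x) = (1/3)x^3 - 2x^2 + 10x - 49/6

∇ f = x^2 - x + 1/3
E_{-3} f = (1/3)x^3 - 3x^2 + 9x - 21/2
(∇ + E_{-3}) f = (1/3)x^3 - 2x^2 + 8x - 61/6
Δ f = x^2 + x + 1/3
Δ Δ f = 2x + 2
((∇ + E_{-3}) + Δ ∘ Δ) f = (1/3)x^3 - 2x^2 + 10x - 49/6
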